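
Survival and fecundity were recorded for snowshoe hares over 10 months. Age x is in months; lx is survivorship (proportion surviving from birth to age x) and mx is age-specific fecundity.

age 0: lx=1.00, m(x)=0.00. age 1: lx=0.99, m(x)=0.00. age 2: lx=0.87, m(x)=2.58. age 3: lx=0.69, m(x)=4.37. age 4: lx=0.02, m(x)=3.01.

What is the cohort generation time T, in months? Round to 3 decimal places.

lx·mx: 0, 0, 2.2446, 3.0153, 0.0602 → R0 = 5.3201
x·lx·mx: 0, 0, 4.4892, 9.0459, 0.2408 → Σ = 13.7759
T = 13.7759 / 5.3201 = 2.589406… → 2.589

2.589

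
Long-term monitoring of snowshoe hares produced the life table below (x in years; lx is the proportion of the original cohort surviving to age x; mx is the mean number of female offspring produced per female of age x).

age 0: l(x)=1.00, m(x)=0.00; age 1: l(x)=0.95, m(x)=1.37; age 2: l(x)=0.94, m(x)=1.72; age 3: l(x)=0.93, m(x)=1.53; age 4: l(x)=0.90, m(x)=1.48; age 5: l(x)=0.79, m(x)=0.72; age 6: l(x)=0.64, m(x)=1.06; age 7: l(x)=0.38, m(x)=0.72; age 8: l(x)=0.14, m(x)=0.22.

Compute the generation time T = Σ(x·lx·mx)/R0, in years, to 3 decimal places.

lx·mx: 0, 1.3015, 1.6168, 1.4229, 1.332, 0.5688, 0.6784, 0.2736, 0.0308 → R0 = 7.2248
x·lx·mx: 0, 1.3015, 3.2336, 4.2687, 5.328, 2.844, 4.0704, 1.9152, 0.2464 → Σ = 23.2078
T = 23.2078 / 7.2248 = 3.212241… → 3.212

3.212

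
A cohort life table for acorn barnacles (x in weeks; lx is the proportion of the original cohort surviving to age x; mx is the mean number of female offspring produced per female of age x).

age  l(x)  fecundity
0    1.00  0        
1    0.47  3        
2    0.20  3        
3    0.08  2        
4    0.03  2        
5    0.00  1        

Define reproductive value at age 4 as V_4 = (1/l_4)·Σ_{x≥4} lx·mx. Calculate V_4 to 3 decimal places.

lx·mx for x ≥ 4: 0.06, 0 → sum = 0.06
V_4 = 0.06 / l_4 = 0.06 / 0.03 = 2 → 2.000

2.000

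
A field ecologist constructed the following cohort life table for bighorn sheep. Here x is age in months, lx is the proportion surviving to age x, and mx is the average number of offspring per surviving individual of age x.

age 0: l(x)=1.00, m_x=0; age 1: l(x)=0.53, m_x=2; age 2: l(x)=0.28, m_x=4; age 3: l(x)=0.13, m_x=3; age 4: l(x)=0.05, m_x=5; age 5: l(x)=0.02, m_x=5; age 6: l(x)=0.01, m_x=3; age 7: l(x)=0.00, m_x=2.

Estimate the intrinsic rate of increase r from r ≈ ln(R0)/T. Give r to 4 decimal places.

0.5189

R0 = Σ lx·mx = 0 + 1.06 + 1.12 + 0.39 + 0.25 + 0.1 + 0.03 + 0 = 2.95
Σ x·lx·mx = 6.15; T = 6.15/2.95 = 2.08475…
r ≈ ln(R0)/T = ln(2.95)/2.08475… = 0.518915… → 0.5189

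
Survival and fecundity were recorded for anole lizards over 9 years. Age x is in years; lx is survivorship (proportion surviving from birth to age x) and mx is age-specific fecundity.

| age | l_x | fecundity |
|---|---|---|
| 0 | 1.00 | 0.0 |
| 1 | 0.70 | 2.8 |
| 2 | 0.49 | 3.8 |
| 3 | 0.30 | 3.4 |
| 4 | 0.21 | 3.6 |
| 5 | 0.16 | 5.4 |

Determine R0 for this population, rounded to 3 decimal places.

6.462

lx·mx by age: 0, 1.96, 1.862, 1.02, 0.756, 0.864
R0 = Σ lx·mx = 6.462 → 6.462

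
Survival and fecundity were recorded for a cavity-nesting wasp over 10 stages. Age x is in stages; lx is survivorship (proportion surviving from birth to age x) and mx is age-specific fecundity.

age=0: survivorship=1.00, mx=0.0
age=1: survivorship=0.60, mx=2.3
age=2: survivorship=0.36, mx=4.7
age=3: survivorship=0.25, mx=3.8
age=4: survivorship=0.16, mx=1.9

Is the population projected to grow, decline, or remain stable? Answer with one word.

growing

R0 = Σ lx·mx = 0 + 1.38 + 1.692 + 0.95 + 0.304 = 4.326
R0 > 1, so the population is growing.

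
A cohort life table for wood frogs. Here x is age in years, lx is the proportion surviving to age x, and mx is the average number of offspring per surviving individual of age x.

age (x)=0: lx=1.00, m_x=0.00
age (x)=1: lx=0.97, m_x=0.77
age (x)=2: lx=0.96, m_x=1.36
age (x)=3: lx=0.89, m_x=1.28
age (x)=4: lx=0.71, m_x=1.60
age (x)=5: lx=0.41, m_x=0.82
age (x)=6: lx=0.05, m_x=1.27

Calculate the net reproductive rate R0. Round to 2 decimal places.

lx·mx by age: 0, 0.7469, 1.3056, 1.1392, 1.136, 0.3362, 0.0635
R0 = Σ lx·mx = 4.7274 → 4.73

4.73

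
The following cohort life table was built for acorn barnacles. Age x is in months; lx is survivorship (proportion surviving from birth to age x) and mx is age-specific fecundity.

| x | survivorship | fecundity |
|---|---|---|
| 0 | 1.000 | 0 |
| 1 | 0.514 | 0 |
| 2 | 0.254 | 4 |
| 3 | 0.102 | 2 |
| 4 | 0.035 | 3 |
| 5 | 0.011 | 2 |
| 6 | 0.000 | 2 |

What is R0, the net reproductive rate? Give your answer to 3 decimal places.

1.347

lx·mx by age: 0, 0, 1.016, 0.204, 0.105, 0.022, 0
R0 = Σ lx·mx = 1.347 → 1.347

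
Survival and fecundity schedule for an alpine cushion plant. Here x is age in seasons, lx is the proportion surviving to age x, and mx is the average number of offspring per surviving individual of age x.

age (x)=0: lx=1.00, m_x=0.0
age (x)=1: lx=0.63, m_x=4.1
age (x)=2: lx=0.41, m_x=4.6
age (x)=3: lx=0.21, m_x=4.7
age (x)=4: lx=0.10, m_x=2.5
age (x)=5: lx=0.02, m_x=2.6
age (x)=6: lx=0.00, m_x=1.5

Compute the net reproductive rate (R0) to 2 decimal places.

lx·mx by age: 0, 2.583, 1.886, 0.987, 0.25, 0.052, 0
R0 = Σ lx·mx = 5.758 → 5.76

5.76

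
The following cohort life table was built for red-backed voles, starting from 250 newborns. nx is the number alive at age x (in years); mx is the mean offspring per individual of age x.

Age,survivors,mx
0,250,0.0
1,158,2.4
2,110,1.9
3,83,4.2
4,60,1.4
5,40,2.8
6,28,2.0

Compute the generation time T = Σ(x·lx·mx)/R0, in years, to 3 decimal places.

lx = nx/n0 = nx/250: 1, 0.632, 0.44, 0.332, 0.24, 0.16, 0.112
lx·mx: 0, 1.5168, 0.836, 1.3944, 0.336, 0.448, 0.224 → R0 = 4.7552
x·lx·mx: 0, 1.5168, 1.672, 4.1832, 1.344, 2.24, 1.344 → Σ = 12.3
T = 12.3 / 4.7552 = 2.586642… → 2.587

2.587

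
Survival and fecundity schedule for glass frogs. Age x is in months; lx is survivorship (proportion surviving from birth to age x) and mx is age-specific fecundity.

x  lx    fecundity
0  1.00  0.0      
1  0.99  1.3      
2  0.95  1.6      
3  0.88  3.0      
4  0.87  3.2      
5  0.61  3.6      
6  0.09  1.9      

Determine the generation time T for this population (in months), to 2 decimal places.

3.34

lx·mx: 0, 1.287, 1.52, 2.64, 2.784, 2.196, 0.171 → R0 = 10.598
x·lx·mx: 0, 1.287, 3.04, 7.92, 11.136, 10.98, 1.026 → Σ = 35.389
T = 35.389 / 10.598 = 3.339215… → 3.34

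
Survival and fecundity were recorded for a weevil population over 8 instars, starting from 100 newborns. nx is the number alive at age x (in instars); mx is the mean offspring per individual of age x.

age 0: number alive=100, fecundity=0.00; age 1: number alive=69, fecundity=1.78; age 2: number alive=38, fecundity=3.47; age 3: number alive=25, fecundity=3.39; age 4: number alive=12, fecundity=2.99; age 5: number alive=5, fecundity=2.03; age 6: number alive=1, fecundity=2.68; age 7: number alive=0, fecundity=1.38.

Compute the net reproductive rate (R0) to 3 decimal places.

3.881

lx = nx/n0 = nx/100: 1, 0.69, 0.38, 0.25, 0.12, 0.05, 0.01, 0
lx·mx by age: 0, 1.2282, 1.3186, 0.8475, 0.3588, 0.1015, 0.0268, 0
R0 = Σ lx·mx = 3.8814 → 3.881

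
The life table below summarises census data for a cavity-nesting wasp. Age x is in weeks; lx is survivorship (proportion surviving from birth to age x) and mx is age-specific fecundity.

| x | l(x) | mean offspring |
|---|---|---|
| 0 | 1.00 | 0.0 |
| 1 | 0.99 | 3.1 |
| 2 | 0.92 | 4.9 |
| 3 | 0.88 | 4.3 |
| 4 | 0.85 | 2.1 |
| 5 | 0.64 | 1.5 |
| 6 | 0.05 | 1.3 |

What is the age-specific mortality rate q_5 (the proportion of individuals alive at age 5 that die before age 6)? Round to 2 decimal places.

0.92

q_5 = (l_5 − l_6) / l_5 = (0.64 − 0.05) / 0.64
     = 0.59 / 0.64 = 0.921875 → 0.92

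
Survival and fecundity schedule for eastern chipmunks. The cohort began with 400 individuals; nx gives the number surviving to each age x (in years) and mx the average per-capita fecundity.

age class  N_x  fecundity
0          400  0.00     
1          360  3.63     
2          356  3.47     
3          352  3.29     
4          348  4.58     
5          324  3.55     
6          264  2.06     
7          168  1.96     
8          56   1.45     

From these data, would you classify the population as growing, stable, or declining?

lx = nx/n0 = nx/400: 1, 0.9, 0.89, 0.88, 0.87, 0.81, 0.66, 0.42, 0.14
R0 = Σ lx·mx = 0 + 3.267 + 3.0883 + 2.8952 + 3.9846 + 2.8755 + 1.3596 + 0.8232 + 0.203 = 18.4964
R0 > 1, so the population is growing.

growing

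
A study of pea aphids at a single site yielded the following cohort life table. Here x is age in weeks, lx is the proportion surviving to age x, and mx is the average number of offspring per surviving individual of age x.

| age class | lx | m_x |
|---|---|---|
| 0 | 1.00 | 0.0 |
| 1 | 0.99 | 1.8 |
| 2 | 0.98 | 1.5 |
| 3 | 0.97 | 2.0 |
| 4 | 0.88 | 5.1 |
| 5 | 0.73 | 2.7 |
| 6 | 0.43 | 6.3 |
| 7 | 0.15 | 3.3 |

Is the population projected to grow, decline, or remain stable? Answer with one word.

R0 = Σ lx·mx = 0 + 1.782 + 1.47 + 1.94 + 4.488 + 1.971 + 2.709 + 0.495 = 14.855
R0 > 1, so the population is growing.

growing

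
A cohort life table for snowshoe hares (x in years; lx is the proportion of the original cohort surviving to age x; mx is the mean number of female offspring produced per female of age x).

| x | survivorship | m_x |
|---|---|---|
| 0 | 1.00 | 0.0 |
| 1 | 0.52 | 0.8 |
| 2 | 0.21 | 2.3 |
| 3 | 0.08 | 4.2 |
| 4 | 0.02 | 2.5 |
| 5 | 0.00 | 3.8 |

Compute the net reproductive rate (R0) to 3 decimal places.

lx·mx by age: 0, 0.416, 0.483, 0.336, 0.05, 0
R0 = Σ lx·mx = 1.285 → 1.285

1.285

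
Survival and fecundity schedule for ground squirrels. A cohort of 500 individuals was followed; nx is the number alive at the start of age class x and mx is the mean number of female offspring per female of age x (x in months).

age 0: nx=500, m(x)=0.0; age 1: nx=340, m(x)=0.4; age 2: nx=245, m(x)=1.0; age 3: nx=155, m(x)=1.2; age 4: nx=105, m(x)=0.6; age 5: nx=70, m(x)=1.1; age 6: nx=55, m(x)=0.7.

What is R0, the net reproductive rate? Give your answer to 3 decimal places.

lx = nx/n0 = nx/500: 1, 0.68, 0.49, 0.31, 0.21, 0.14, 0.11
lx·mx by age: 0, 0.272, 0.49, 0.372, 0.126, 0.154, 0.077
R0 = Σ lx·mx = 1.491 → 1.491

1.491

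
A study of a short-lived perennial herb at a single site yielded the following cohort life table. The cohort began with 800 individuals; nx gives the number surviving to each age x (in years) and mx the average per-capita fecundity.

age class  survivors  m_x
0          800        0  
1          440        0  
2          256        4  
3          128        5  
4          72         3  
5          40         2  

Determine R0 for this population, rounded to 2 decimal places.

2.45

lx = nx/n0 = nx/800: 1, 0.55, 0.32, 0.16, 0.09, 0.05
lx·mx by age: 0, 0, 1.28, 0.8, 0.27, 0.1
R0 = Σ lx·mx = 2.45 → 2.45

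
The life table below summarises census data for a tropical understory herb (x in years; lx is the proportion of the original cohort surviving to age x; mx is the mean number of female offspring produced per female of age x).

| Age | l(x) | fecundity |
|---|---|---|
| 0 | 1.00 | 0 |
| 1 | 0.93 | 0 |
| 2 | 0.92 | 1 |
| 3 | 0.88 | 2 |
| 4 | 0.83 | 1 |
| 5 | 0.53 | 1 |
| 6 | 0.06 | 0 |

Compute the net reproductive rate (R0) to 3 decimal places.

lx·mx by age: 0, 0, 0.92, 1.76, 0.83, 0.53, 0
R0 = Σ lx·mx = 4.04 → 4.040

4.040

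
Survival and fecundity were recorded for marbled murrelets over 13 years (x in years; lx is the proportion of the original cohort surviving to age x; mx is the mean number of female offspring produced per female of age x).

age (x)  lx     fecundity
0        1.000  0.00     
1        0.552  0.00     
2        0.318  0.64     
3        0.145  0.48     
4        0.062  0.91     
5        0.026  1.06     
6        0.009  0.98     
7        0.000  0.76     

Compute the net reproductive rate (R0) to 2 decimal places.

0.37

lx·mx by age: 0, 0, 0.20352, 0.0696, 0.05642, 0.02756, 0.00882, 0
R0 = Σ lx·mx = 0.36592 → 0.37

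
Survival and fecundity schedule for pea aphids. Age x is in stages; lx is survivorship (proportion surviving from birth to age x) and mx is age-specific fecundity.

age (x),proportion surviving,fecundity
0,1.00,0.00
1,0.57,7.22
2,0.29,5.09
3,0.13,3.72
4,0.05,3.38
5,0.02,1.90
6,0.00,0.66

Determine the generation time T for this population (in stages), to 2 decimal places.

lx·mx: 0, 4.1154, 1.4761, 0.4836, 0.169, 0.038, 0 → R0 = 6.2821
x·lx·mx: 0, 4.1154, 2.9522, 1.4508, 0.676, 0.19, 0 → Σ = 9.3844
T = 9.3844 / 6.2821 = 1.493832… → 1.49

1.49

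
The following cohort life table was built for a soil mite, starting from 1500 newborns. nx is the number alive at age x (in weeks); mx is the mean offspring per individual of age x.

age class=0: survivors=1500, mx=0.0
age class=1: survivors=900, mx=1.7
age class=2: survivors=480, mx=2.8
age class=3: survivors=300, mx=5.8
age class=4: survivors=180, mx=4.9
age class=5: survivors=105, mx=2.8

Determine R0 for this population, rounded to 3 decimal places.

lx = nx/n0 = nx/1500: 1, 0.6, 0.32, 0.2, 0.12, 0.07
lx·mx by age: 0, 1.02, 0.896, 1.16, 0.588, 0.196
R0 = Σ lx·mx = 3.86 → 3.860

3.860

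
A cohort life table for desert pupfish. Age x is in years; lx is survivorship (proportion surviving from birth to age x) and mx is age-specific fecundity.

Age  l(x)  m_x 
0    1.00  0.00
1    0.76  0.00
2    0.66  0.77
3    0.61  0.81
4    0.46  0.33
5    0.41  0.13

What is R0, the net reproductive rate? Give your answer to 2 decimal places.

lx·mx by age: 0, 0, 0.5082, 0.4941, 0.1518, 0.0533
R0 = Σ lx·mx = 1.2074 → 1.21

1.21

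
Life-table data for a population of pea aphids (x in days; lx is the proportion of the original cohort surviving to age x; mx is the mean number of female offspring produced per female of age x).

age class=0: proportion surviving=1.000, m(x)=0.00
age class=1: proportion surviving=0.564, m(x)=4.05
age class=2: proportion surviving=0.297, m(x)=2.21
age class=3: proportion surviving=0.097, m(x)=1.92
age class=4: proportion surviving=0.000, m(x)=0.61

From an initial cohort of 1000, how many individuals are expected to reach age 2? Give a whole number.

Expected survivors = N0 · l_2 = 1000 × 0.297 = 297 → 297

297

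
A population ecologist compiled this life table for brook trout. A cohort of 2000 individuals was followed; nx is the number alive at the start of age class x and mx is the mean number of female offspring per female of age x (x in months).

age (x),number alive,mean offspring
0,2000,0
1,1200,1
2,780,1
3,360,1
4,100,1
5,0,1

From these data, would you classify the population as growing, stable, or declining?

growing

lx = nx/n0 = nx/2000: 1, 0.6, 0.39, 0.18, 0.05, 0
R0 = Σ lx·mx = 0 + 0.6 + 0.39 + 0.18 + 0.05 + 0 = 1.22
R0 > 1, so the population is growing.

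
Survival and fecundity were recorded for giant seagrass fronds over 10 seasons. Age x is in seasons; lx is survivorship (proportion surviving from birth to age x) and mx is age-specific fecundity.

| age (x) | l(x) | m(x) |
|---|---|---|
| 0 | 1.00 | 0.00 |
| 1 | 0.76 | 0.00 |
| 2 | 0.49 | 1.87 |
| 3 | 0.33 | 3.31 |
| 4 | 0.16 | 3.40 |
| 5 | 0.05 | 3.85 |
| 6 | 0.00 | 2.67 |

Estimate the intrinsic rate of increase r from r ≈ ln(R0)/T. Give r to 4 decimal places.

0.3361

R0 = Σ lx·mx = 0 + 0 + 0.9163 + 1.0923 + 0.544 + 0.1925 + 0 = 2.7451
Σ x·lx·mx = 8.248; T = 8.248/2.7451 = 3.00463…
r ≈ ln(R0)/T = ln(2.7451)/3.00463… = 0.336088… → 0.3361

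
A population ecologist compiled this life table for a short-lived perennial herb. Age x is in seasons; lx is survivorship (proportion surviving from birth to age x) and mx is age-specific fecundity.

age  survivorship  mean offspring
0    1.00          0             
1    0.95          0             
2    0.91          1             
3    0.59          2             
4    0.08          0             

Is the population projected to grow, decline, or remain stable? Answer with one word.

R0 = Σ lx·mx = 0 + 0 + 0.91 + 1.18 + 0 = 2.09
R0 > 1, so the population is growing.

growing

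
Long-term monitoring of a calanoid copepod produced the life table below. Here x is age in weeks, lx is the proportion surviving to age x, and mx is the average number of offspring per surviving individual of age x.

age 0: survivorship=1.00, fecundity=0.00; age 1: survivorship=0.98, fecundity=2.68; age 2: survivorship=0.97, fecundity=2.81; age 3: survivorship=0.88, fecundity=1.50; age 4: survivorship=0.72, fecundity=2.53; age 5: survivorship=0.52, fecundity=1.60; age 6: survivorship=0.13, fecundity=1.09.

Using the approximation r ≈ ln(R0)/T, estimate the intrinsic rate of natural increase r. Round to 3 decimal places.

R0 = Σ lx·mx = 0 + 2.6264 + 2.7257 + 1.32 + 1.8216 + 0.832 + 0.1417 = 9.4674
Σ x·lx·mx = 24.3344; T = 24.3344/9.4674 = 2.57034…
r ≈ ln(R0)/T = ln(9.4674)/2.57034… = 0.87454… → 0.875

0.875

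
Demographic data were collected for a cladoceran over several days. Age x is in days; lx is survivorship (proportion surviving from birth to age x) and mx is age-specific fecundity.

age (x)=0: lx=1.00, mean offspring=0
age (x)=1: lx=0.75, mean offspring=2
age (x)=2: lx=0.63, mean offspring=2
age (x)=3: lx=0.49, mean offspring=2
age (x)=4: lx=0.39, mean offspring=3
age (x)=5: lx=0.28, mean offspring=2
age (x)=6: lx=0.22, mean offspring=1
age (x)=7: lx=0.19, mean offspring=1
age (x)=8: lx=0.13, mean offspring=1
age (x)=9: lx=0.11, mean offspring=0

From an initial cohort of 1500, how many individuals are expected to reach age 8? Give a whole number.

Expected survivors = N0 · l_8 = 1500 × 0.13 = 195 → 195

195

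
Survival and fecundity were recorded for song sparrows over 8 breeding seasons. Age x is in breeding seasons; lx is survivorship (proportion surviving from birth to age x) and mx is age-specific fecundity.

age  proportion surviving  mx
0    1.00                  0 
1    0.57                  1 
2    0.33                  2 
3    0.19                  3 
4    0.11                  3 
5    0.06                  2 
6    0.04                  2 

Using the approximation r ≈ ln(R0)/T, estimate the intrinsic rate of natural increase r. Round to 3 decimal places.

0.328

R0 = Σ lx·mx = 0 + 0.57 + 0.66 + 0.57 + 0.33 + 0.12 + 0.08 = 2.33
Σ x·lx·mx = 6; T = 6/2.33 = 2.57511…
r ≈ ln(R0)/T = ln(2.33)/2.57511… = 0.32848… → 0.328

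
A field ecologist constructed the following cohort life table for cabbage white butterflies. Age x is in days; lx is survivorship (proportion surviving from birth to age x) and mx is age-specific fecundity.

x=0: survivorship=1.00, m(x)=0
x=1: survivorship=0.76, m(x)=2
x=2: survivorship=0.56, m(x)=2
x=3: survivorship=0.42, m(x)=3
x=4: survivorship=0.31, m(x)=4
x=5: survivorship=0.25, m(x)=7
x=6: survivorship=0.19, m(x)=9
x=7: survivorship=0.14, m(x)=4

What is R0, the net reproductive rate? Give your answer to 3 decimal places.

lx·mx by age: 0, 1.52, 1.12, 1.26, 1.24, 1.75, 1.71, 0.56
R0 = Σ lx·mx = 9.16 → 9.160

9.160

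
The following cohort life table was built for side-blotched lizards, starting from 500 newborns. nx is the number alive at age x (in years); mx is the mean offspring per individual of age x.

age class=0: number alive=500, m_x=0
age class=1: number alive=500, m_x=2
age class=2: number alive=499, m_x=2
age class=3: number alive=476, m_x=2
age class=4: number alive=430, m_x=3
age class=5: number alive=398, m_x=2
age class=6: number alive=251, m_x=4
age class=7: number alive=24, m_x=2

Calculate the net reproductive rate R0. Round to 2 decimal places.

12.18

lx = nx/n0 = nx/500: 1, 1, 0.998, 0.952, 0.86, 0.796, 0.502, 0.048
lx·mx by age: 0, 2, 1.996, 1.904, 2.58, 1.592, 2.008, 0.096
R0 = Σ lx·mx = 12.176 → 12.18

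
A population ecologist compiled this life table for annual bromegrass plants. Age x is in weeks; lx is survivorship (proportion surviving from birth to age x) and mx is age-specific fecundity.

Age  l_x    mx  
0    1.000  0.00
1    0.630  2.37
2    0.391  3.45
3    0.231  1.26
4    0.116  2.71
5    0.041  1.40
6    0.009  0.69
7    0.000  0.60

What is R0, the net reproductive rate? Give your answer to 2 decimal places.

3.51

lx·mx by age: 0, 1.4931, 1.34895, 0.29106, 0.31436, 0.0574, 0.00621, 0
R0 = Σ lx·mx = 3.51108 → 3.51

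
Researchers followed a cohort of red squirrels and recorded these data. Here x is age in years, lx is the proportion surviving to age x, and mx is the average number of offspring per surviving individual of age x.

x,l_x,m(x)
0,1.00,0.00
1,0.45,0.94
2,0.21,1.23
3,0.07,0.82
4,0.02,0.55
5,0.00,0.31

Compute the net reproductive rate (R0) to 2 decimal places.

lx·mx by age: 0, 0.423, 0.2583, 0.0574, 0.011, 0
R0 = Σ lx·mx = 0.7497 → 0.75

0.75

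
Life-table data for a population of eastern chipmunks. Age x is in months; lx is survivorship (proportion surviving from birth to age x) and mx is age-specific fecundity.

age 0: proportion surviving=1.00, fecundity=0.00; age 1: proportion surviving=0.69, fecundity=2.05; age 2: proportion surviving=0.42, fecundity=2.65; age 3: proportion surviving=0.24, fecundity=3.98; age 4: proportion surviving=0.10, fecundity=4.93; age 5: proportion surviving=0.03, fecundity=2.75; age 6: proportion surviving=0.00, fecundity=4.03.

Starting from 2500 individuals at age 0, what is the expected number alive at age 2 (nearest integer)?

Expected survivors = N0 · l_2 = 2500 × 0.42 = 1050 → 1050

1050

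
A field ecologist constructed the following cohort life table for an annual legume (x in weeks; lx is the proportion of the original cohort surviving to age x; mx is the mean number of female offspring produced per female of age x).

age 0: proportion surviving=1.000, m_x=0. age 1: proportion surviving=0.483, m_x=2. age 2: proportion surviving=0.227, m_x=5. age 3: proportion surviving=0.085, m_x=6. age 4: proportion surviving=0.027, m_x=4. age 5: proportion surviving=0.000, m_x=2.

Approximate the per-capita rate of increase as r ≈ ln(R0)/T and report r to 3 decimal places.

0.523

R0 = Σ lx·mx = 0 + 0.966 + 1.135 + 0.51 + 0.108 + 0 = 2.719
Σ x·lx·mx = 5.198; T = 5.198/2.719 = 1.91173…
r ≈ ln(R0)/T = ln(2.719)/1.91173… = 0.52322… → 0.523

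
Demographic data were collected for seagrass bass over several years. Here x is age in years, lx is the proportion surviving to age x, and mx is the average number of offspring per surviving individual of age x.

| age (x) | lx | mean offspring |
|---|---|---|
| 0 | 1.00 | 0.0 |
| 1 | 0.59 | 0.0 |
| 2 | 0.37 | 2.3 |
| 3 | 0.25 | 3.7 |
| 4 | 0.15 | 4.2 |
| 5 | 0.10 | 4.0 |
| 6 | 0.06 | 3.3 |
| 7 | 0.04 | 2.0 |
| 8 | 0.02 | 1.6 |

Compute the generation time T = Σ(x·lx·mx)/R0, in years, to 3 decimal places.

lx·mx: 0, 0, 0.851, 0.925, 0.63, 0.4, 0.198, 0.08, 0.032 → R0 = 3.116
x·lx·mx: 0, 0, 1.702, 2.775, 2.52, 2, 1.188, 0.56, 0.256 → Σ = 11.001
T = 11.001 / 3.116 = 3.530488… → 3.530

3.530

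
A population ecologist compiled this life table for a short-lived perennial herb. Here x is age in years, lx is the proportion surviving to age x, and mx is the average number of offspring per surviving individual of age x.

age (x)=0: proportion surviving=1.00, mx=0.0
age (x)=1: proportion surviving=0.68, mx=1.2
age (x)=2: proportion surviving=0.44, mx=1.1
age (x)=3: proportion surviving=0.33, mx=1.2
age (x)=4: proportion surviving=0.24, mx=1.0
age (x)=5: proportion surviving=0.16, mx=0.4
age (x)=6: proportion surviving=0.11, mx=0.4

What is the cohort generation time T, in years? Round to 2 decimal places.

2.21

lx·mx: 0, 0.816, 0.484, 0.396, 0.24, 0.064, 0.044 → R0 = 2.044
x·lx·mx: 0, 0.816, 0.968, 1.188, 0.96, 0.32, 0.264 → Σ = 4.516
T = 4.516 / 2.044 = 2.209393… → 2.21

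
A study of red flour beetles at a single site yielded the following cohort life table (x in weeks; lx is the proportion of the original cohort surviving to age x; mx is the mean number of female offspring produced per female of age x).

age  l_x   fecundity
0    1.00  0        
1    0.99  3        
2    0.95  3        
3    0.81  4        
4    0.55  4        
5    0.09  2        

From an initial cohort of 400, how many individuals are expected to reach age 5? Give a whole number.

36

Expected survivors = N0 · l_5 = 400 × 0.09 = 36 → 36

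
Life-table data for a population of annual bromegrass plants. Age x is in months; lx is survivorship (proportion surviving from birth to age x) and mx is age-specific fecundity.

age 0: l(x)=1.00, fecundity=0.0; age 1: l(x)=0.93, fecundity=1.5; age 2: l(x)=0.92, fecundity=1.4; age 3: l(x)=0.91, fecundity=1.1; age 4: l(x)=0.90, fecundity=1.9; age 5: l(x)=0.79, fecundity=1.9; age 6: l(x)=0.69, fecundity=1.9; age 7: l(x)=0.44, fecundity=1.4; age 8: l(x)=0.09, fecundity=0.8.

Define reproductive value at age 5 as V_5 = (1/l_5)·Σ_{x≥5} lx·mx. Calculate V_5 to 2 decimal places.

lx·mx for x ≥ 5: 1.501, 1.311, 0.616, 0.072 → sum = 3.5
V_5 = 3.5 / l_5 = 3.5 / 0.79 = 4.43038… → 4.43

4.43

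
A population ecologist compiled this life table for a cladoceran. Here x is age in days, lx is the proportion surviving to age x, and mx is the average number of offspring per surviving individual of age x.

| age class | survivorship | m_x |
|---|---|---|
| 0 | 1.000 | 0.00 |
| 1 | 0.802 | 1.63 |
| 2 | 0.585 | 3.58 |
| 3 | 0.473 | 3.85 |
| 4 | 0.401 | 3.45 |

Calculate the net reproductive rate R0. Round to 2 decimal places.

6.61

lx·mx by age: 0, 1.30726, 2.0943, 1.82105, 1.38345
R0 = Σ lx·mx = 6.60606 → 6.61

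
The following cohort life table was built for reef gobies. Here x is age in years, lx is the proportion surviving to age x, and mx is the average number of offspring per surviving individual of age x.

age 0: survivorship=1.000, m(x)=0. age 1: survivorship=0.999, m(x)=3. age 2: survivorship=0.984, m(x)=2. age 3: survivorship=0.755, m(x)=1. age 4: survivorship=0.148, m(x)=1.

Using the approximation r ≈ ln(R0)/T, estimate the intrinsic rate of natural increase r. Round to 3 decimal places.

1.061

R0 = Σ lx·mx = 0 + 2.997 + 1.968 + 0.755 + 0.148 = 5.868
Σ x·lx·mx = 9.79; T = 9.79/5.868 = 1.66837…
r ≈ ln(R0)/T = ln(5.868)/1.66837… = 1.06062… → 1.061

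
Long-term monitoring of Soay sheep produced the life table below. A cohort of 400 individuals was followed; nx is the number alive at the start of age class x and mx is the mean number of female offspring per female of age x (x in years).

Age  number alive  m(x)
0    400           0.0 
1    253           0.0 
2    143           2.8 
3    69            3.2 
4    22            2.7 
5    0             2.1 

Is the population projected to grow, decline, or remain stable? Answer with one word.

lx = nx/n0 = nx/400: 1, 0.6325, 0.3575, 0.1725, 0.055, 0
R0 = Σ lx·mx = 0 + 0 + 1.001 + 0.552 + 0.1485 + 0 = 1.7015
R0 > 1, so the population is growing.

growing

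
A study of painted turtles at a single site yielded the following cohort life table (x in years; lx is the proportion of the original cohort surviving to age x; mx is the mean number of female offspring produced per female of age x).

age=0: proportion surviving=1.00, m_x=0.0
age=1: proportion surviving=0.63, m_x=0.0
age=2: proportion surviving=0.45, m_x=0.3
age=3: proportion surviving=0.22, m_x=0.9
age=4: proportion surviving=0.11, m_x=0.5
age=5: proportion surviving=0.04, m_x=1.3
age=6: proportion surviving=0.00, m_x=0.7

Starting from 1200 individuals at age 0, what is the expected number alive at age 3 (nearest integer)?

Expected survivors = N0 · l_3 = 1200 × 0.22 = 264 → 264

264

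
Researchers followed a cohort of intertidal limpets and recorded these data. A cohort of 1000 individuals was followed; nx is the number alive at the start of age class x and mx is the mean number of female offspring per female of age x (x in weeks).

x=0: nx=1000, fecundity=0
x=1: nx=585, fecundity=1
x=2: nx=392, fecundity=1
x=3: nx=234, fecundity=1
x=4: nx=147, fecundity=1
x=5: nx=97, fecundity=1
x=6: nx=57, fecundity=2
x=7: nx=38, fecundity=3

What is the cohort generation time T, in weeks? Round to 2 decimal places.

lx = nx/n0 = nx/1000: 1, 0.585, 0.392, 0.234, 0.147, 0.097, 0.057, 0.038
lx·mx: 0, 0.585, 0.392, 0.234, 0.147, 0.097, 0.114, 0.114 → R0 = 1.683
x·lx·mx: 0, 0.585, 0.784, 0.702, 0.588, 0.485, 0.684, 0.798 → Σ = 4.626
T = 4.626 / 1.683 = 2.748663… → 2.75

2.75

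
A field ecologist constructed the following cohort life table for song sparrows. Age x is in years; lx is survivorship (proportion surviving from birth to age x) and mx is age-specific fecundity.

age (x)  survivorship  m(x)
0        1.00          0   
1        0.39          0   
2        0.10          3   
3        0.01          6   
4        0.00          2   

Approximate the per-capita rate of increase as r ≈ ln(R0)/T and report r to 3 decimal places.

-0.472

R0 = Σ lx·mx = 0 + 0 + 0.3 + 0.06 + 0 = 0.36
Σ x·lx·mx = 0.78; T = 0.78/0.36 = 2.16667…
r ≈ ln(R0)/T = ln(0.36)/2.16667… = -0.47153… → -0.472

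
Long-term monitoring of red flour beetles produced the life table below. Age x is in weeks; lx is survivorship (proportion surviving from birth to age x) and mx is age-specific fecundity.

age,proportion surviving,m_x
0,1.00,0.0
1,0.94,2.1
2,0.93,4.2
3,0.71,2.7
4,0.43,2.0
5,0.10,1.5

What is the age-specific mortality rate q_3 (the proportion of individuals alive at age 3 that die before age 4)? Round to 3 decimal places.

q_3 = (l_3 − l_4) / l_3 = (0.71 − 0.43) / 0.71
     = 0.28 / 0.71 = 0.394366… → 0.394

0.394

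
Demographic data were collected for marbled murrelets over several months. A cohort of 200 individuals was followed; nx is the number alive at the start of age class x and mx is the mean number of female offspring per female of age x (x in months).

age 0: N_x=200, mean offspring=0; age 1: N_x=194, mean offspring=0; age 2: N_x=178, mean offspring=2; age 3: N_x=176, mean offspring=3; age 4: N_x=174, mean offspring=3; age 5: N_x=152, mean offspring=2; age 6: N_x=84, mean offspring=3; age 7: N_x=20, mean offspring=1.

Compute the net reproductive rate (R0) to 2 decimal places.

lx = nx/n0 = nx/200: 1, 0.97, 0.89, 0.88, 0.87, 0.76, 0.42, 0.1
lx·mx by age: 0, 0, 1.78, 2.64, 2.61, 1.52, 1.26, 0.1
R0 = Σ lx·mx = 9.91 → 9.91

9.91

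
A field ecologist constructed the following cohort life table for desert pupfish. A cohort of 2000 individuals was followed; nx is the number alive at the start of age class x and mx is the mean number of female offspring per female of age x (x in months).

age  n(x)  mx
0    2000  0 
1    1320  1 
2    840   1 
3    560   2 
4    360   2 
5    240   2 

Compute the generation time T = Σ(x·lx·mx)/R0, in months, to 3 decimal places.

lx = nx/n0 = nx/2000: 1, 0.66, 0.42, 0.28, 0.18, 0.12
lx·mx: 0, 0.66, 0.42, 0.56, 0.36, 0.24 → R0 = 2.24
x·lx·mx: 0, 0.66, 0.84, 1.68, 1.44, 1.2 → Σ = 5.82
T = 5.82 / 2.24 = 2.598214… → 2.598

2.598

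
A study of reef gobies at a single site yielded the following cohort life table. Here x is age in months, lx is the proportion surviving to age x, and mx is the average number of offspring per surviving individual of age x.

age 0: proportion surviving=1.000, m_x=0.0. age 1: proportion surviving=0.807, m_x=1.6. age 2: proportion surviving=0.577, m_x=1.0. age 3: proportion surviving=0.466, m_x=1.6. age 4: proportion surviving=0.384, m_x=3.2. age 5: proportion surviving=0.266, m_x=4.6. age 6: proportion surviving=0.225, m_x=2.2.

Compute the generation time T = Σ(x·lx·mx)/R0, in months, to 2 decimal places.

lx·mx: 0, 1.2912, 0.577, 0.7456, 1.2288, 1.2236, 0.495 → R0 = 5.5612
x·lx·mx: 0, 1.2912, 1.154, 2.2368, 4.9152, 6.118, 2.97 → Σ = 18.6852
T = 18.6852 / 5.5612 = 3.359922… → 3.36

3.36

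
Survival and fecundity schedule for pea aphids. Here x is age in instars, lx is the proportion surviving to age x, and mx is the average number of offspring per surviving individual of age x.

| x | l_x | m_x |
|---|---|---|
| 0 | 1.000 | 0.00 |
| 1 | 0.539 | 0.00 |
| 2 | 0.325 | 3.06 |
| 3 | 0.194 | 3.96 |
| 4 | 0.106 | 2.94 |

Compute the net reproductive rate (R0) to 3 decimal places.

2.074

lx·mx by age: 0, 0, 0.9945, 0.76824, 0.31164
R0 = Σ lx·mx = 2.07438 → 2.074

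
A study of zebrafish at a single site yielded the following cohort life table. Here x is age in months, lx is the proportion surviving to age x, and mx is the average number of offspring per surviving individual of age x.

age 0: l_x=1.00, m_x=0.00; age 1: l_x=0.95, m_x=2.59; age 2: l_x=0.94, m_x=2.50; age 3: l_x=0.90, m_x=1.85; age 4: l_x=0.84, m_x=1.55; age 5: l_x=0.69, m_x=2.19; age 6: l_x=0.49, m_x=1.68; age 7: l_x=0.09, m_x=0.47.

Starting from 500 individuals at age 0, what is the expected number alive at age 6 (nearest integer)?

Expected survivors = N0 · l_6 = 500 × 0.49 = 245 → 245

245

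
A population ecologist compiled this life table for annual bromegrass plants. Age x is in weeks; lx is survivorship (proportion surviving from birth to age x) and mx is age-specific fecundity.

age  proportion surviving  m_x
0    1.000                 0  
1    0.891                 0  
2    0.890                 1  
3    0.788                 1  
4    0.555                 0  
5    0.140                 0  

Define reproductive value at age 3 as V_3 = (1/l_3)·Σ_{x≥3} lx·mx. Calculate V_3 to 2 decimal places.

lx·mx for x ≥ 3: 0.788, 0, 0 → sum = 0.788
V_3 = 0.788 / l_3 = 0.788 / 0.788 = 1 → 1.00

1.00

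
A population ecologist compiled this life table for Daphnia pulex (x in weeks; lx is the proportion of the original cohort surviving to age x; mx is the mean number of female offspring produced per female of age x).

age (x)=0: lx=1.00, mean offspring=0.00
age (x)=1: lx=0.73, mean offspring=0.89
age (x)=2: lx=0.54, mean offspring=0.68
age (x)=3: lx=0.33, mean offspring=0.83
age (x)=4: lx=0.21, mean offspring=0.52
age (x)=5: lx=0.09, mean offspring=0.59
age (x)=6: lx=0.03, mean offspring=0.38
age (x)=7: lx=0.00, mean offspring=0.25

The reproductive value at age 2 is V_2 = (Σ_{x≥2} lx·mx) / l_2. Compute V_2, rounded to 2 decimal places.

lx·mx for x ≥ 2: 0.3672, 0.2739, 0.1092, 0.0531, 0.0114, 0 → sum = 0.8148
V_2 = 0.8148 / l_2 = 0.8148 / 0.54 = 1.508889… → 1.51

1.51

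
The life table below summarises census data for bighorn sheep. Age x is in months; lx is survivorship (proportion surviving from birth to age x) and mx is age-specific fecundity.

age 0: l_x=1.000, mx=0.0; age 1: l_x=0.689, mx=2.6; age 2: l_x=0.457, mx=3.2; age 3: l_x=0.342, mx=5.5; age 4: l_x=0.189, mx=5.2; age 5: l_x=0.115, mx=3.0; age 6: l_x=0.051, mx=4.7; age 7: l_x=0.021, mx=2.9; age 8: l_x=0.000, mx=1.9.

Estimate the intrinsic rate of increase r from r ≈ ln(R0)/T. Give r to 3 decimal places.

R0 = Σ lx·mx = 0 + 1.7914 + 1.4624 + 1.881 + 0.9828 + 0.345 + 0.2397 + 0.0609 + 0 = 6.7632
Σ x·lx·mx = 17.8799; T = 17.8799/6.7632 = 2.6437…
r ≈ ln(R0)/T = ln(6.7632)/2.6437… = 0.72304… → 0.723

0.723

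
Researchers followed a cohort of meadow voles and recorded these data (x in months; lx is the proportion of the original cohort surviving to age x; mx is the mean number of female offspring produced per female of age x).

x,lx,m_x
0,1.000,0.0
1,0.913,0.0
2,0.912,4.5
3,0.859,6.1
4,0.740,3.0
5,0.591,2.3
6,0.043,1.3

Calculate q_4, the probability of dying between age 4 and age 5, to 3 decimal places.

q_4 = (l_4 − l_5) / l_4 = (0.74 − 0.591) / 0.74
     = 0.149 / 0.74 = 0.201351… → 0.201

0.201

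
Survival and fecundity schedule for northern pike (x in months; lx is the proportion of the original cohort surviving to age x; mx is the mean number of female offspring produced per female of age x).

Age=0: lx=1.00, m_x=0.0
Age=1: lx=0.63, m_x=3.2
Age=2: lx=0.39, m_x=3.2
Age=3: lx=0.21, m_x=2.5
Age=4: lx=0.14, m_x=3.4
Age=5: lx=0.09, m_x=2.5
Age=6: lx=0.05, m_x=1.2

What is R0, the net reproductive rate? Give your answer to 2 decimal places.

4.55

lx·mx by age: 0, 2.016, 1.248, 0.525, 0.476, 0.225, 0.06
R0 = Σ lx·mx = 4.55 → 4.55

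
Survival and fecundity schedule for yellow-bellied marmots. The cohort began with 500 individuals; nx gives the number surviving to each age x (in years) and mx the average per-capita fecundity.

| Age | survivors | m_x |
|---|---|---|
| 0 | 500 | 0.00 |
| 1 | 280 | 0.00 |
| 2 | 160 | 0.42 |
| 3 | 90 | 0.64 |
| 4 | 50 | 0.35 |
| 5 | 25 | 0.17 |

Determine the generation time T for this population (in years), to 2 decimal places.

2.72

lx = nx/n0 = nx/500: 1, 0.56, 0.32, 0.18, 0.1, 0.05
lx·mx: 0, 0, 0.1344, 0.1152, 0.035, 0.0085 → R0 = 0.2931
x·lx·mx: 0, 0, 0.2688, 0.3456, 0.14, 0.0425 → Σ = 0.7969
T = 0.7969 / 0.2931 = 2.718867… → 2.72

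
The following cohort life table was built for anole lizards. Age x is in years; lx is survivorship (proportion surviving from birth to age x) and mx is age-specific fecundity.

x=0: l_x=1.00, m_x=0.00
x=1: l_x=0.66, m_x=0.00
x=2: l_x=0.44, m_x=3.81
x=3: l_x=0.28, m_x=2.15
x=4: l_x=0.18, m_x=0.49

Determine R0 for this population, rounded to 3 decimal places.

lx·mx by age: 0, 0, 1.6764, 0.602, 0.0882
R0 = Σ lx·mx = 2.3666 → 2.367

2.367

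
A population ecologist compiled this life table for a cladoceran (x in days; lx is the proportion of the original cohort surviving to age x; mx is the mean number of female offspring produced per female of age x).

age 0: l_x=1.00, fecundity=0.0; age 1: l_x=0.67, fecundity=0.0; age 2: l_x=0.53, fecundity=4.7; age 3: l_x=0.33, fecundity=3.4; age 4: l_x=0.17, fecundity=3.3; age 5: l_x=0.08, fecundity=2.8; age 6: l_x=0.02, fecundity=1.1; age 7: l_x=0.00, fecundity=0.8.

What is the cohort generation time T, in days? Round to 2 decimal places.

2.68

lx·mx: 0, 0, 2.491, 1.122, 0.561, 0.224, 0.022, 0 → R0 = 4.42
x·lx·mx: 0, 0, 4.982, 3.366, 2.244, 1.12, 0.132, 0 → Σ = 11.844
T = 11.844 / 4.42 = 2.679638… → 2.68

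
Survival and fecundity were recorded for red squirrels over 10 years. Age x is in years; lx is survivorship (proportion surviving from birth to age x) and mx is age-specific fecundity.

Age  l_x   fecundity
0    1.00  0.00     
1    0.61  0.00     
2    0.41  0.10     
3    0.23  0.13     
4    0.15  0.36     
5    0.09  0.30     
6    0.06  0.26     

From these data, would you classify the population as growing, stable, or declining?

R0 = Σ lx·mx = 0 + 0 + 0.041 + 0.0299 + 0.054 + 0.027 + 0.0156 = 0.1675
R0 < 1, so the population is declining.

declining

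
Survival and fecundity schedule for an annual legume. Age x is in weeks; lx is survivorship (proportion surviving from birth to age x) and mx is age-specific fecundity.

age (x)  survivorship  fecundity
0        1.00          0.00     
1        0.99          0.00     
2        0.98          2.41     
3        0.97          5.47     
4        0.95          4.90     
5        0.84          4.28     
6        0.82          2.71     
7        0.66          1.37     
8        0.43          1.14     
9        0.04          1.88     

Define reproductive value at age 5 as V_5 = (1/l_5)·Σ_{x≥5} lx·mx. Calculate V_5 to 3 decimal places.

lx·mx for x ≥ 5: 3.5952, 2.2222, 0.9042, 0.4902, 0.0752 → sum = 7.287
V_5 = 7.287 / l_5 = 7.287 / 0.84 = 8.675 → 8.675

8.675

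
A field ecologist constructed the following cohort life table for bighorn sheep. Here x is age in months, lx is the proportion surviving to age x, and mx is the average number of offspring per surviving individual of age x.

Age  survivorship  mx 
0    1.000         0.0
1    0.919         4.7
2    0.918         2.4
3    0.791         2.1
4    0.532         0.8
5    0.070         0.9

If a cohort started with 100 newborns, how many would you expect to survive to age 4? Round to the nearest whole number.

Expected survivors = N0 · l_4 = 100 × 0.532 = 53.2 → 53

53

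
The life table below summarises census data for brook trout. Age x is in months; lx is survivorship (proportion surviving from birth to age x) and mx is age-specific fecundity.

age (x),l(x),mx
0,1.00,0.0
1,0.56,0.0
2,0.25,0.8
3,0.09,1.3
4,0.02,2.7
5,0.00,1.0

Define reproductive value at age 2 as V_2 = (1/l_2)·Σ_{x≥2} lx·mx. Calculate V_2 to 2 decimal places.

lx·mx for x ≥ 2: 0.2, 0.117, 0.054, 0 → sum = 0.371
V_2 = 0.371 / l_2 = 0.371 / 0.25 = 1.484 → 1.48

1.48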